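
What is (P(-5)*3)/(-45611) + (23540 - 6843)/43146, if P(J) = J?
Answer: 44836121/115760718 ≈ 0.38732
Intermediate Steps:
(P(-5)*3)/(-45611) + (23540 - 6843)/43146 = -5*3/(-45611) + (23540 - 6843)/43146 = -15*(-1/45611) + 16697*(1/43146) = 15/45611 + 16697/43146 = 44836121/115760718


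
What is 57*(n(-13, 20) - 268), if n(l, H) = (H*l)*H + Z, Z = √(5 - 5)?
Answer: -311676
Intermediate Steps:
Z = 0 (Z = √0 = 0)
n(l, H) = l*H² (n(l, H) = (H*l)*H + 0 = l*H² + 0 = l*H²)
57*(n(-13, 20) - 268) = 57*(-13*20² - 268) = 57*(-13*400 - 268) = 57*(-5200 - 268) = 57*(-5468) = -311676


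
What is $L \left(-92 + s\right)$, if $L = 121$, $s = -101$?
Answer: $-23353$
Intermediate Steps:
$L \left(-92 + s\right) = 121 \left(-92 - 101\right) = 121 \left(-193\right) = -23353$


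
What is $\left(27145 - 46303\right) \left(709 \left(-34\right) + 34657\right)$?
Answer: $-202136058$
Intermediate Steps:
$\left(27145 - 46303\right) \left(709 \left(-34\right) + 34657\right) = - 19158 \left(-24106 + 34657\right) = \left(-19158\right) 10551 = -202136058$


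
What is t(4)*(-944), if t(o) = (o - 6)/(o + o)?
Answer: 236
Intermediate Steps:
t(o) = (-6 + o)/(2*o) (t(o) = (-6 + o)/((2*o)) = (-6 + o)*(1/(2*o)) = (-6 + o)/(2*o))
t(4)*(-944) = ((1/2)*(-6 + 4)/4)*(-944) = ((1/2)*(1/4)*(-2))*(-944) = -1/4*(-944) = 236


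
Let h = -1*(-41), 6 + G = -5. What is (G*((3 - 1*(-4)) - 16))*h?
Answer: 4059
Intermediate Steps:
G = -11 (G = -6 - 5 = -11)
h = 41
(G*((3 - 1*(-4)) - 16))*h = -11*((3 - 1*(-4)) - 16)*41 = -11*((3 + 4) - 16)*41 = -11*(7 - 16)*41 = -11*(-9)*41 = 99*41 = 4059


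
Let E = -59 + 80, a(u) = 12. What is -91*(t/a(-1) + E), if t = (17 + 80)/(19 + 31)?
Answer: -1155427/600 ≈ -1925.7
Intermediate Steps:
t = 97/50 ≈ 1.9400
E = 21
-91*(t/a(-1) + E) = -91*((97/50)/12 + 21) = -91*((97/50)*(1/12) + 21) = -91*(97/600 + 21) = -91*12697/600 = -1155427/600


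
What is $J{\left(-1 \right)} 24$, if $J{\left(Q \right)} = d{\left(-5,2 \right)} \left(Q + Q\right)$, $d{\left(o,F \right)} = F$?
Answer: $-96$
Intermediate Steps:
$J{\left(Q \right)} = 4 Q$ ($J{\left(Q \right)} = 2 \left(Q + Q\right) = 2 \cdot 2 Q = 4 Q$)
$J{\left(-1 \right)} 24 = 4 \left(-1\right) 24 = \left(-4\right) 24 = -96$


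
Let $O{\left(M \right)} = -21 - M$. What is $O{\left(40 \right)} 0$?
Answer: $0$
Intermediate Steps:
$O{\left(40 \right)} 0 = \left(-21 - 40\right) 0 = \left(-61\right) 0 = 0$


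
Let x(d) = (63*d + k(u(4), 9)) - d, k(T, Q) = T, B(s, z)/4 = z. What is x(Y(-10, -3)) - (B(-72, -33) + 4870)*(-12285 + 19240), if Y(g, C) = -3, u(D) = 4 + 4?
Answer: -32952968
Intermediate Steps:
u(D) = 8
B(s, z) = 4*z
x(d) = 8 + 62*d (x(d) = (63*d + 8) - d = (8 + 63*d) - d = 8 + 62*d)
x(Y(-10, -3)) - (B(-72, -33) + 4870)*(-12285 + 19240) = (8 + 62*(-3)) - (4*(-33) + 4870)*(-12285 + 19240) = (8 - 186) - (-132 + 4870)*6955 = -178 - 4738*6955 = -178 - 1*32952790 = -178 - 32952790 = -32952968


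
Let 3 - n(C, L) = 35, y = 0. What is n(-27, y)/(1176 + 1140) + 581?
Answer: 336391/579 ≈ 580.99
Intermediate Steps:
n(C, L) = -32 (n(C, L) = 3 - 1*35 = 3 - 35 = -32)
n(-27, y)/(1176 + 1140) + 581 = -32/(1176 + 1140) + 581 = -32/2316 + 581 = -32*1/2316 + 581 = -8/579 + 581 = 336391/579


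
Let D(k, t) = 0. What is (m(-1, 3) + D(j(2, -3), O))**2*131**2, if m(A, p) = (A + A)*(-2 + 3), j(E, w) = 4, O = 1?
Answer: 68644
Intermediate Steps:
m(A, p) = 2*A (m(A, p) = (2*A)*1 = 2*A)
(m(-1, 3) + D(j(2, -3), O))**2*131**2 = (2*(-1) + 0)**2*131**2 = (-2 + 0)**2*17161 = (-2)**2*17161 = 4*17161 = 68644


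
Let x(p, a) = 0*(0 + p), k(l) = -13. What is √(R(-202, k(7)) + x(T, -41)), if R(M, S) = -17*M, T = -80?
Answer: √3434 ≈ 58.600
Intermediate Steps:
x(p, a) = 0 (x(p, a) = 0*p = 0)
√(R(-202, k(7)) + x(T, -41)) = √(-17*(-202) + 0) = √(3434 + 0) = √3434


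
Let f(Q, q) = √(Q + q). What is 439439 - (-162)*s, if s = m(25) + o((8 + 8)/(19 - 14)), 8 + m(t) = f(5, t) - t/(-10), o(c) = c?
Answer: 2195332/5 + 162*√30 ≈ 4.3995e+5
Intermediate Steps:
m(t) = -8 + √(5 + t) + t/10 (m(t) = -8 + (√(5 + t) - t/(-10)) = -8 + (√(5 + t) - t*(-1)/10) = -8 + (√(5 + t) - (-1)*t/10) = -8 + (√(5 + t) + t/10) = -8 + √(5 + t) + t/10)
s = -23/10 + √30 (s = (-8 + √(5 + 25) + (⅒)*25) + (8 + 8)/(19 - 14) = (-8 + √30 + 5/2) + 16/5 = (-11/2 + √30) + 16*(⅕) = (-11/2 + √30) + 16/5 = -23/10 + √30 ≈ 3.1772)
439439 - (-162)*s = 439439 - (-162)*(-23/10 + √30) = 439439 - (1863/5 - 162*√30) = 439439 + (-1863/5 + 162*√30) = 2195332/5 + 162*√30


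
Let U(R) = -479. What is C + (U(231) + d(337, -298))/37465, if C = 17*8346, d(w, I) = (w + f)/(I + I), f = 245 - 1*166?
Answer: 158405137779/1116457 ≈ 1.4188e+5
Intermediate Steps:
f = 79 (f = 245 - 166 = 79)
d(w, I) = (79 + w)/(2*I) (d(w, I) = (w + 79)/(I + I) = (79 + w)/((2*I)) = (79 + w)*(1/(2*I)) = (79 + w)/(2*I))
C = 141882
C + (U(231) + d(337, -298))/37465 = 141882 + (-479 + (1/2)*(79 + 337)/(-298))/37465 = 141882 + (-479 + (1/2)*(-1/298)*416)*(1/37465) = 141882 + (-479 - 104/149)*(1/37465) = 141882 - 71475/149*1/37465 = 141882 - 14295/1116457 = 158405137779/1116457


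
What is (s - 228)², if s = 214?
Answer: 196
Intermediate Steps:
(s - 228)² = (214 - 228)² = (-14)² = 196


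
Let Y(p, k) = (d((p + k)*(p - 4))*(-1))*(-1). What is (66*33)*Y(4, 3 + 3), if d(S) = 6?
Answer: 13068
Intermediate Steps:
Y(p, k) = 6 (Y(p, k) = (6*(-1))*(-1) = -6*(-1) = 6)
(66*33)*Y(4, 3 + 3) = (66*33)*6 = 2178*6 = 13068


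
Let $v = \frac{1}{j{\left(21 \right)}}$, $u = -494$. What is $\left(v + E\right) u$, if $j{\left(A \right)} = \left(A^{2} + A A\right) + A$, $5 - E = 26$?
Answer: $\frac{9367228}{903} \approx 10373.0$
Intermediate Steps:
$E = -21$ ($E = 5 - 26 = -21$)
$j{\left(A \right)} = A + 2 A^{2}$ ($j{\left(A \right)} = \left(A^{2} + A^{2}\right) + A = 2 A^{2} + A = A + 2 A^{2}$)
$v = \frac{1}{903}$ ($v = \frac{1}{21 \left(1 + 2 \cdot 21\right)} = \frac{1}{21 \left(1 + 42\right)} = \frac{1}{21 \cdot 43} = \frac{1}{903} \approx 0.0011074$)
$\left(v + E\right) u = \left(\frac{1}{903} - 21\right) \left(-494\right) = \left(- \frac{18962}{903}\right) \left(-494\right) = \frac{9367228}{903}$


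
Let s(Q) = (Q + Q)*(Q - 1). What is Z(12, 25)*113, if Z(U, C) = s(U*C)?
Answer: 20272200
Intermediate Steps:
s(Q) = 2*Q*(-1 + Q) (s(Q) = (2*Q)*(-1 + Q) = 2*Q*(-1 + Q))
Z(U, C) = 2*C*U*(-1 + C*U) (Z(U, C) = 2*(U*C)*(-1 + U*C) = 2*(C*U)*(-1 + C*U) = 2*C*U*(-1 + C*U))
Z(12, 25)*113 = (2*25*12*(-1 + 25*12))*113 = (2*25*12*(-1 + 300))*113 = (2*25*12*299)*113 = 179400*113 = 20272200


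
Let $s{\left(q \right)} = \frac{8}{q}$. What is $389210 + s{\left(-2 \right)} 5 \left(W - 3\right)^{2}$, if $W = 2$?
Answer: $389190$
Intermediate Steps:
$389210 + s{\left(-2 \right)} 5 \left(W - 3\right)^{2} = 389210 + \frac{8}{-2} \cdot 5 \left(2 - 3\right)^{2} = 389210 + 8 \left(- \frac{1}{2}\right) 5 \left(-1\right)^{2} = 389210 + \left(-4\right) 5 \cdot 1 = 389210 - 20 = 389190$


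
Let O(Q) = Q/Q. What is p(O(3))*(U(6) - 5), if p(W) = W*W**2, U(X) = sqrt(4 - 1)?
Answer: -5 + sqrt(3) ≈ -3.2679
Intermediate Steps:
O(Q) = 1
U(X) = sqrt(3)
p(W) = W**3
p(O(3))*(U(6) - 5) = 1**3*(sqrt(3) - 5) = 1*(-5 + sqrt(3)) = -5 + sqrt(3)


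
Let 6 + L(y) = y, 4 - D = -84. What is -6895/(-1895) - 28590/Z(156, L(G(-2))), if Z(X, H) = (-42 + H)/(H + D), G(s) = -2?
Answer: 17338355/379 ≈ 45748.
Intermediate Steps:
D = 88 (D = 4 - 1*(-84) = 4 + 84 = 88)
L(y) = -6 + y
Z(X, H) = (-42 + H)/(88 + H) (Z(X, H) = (-42 + H)/(H + 88) = (-42 + H)/(88 + H))
-6895/(-1895) - 28590/Z(156, L(G(-2))) = -6895/(-1895) - 28590*(88 + (-6 - 2))/(-42 + (-6 - 2)) = -6895*(-1/1895) - 28590*(88 - 8)/(-42 - 8) = 1379/379 - 28590/(-50/80) = 1379/379 - 28590/((1/80)*(-50)) = 1379/379 - 28590/(-5/8) = 1379/379 - 28590*(-8/5) = 1379/379 + 45744 = 17338355/379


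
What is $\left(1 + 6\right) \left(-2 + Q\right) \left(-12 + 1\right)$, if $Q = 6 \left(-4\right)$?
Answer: $2002$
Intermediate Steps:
$Q = -24$
$\left(1 + 6\right) \left(-2 + Q\right) \left(-12 + 1\right) = \left(1 + 6\right) \left(-2 - 24\right) \left(-12 + 1\right) = 7 \left(-26\right) \left(-11\right) = \left(-182\right) \left(-11\right) = 2002$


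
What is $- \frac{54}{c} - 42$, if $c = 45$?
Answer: $- \frac{216}{5} \approx -43.2$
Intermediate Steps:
$- \frac{54}{c} - 42 = - \frac{54}{45} - 42 = \left(-54\right) \frac{1}{45} - 42 = - \frac{6}{5} - 42 = - \frac{216}{5}$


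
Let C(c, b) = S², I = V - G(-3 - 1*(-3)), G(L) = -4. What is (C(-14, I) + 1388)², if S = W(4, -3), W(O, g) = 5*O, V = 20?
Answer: 3196944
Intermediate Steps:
S = 20 (S = 5*4 = 20)
I = 24 (I = 20 - 1*(-4) = 20 + 4 = 24)
C(c, b) = 400 (C(c, b) = 20² = 400)
(C(-14, I) + 1388)² = (400 + 1388)² = 1788² = 3196944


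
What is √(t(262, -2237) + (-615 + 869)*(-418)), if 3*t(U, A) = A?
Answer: I*√962259/3 ≈ 326.98*I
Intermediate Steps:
t(U, A) = A/3
√(t(262, -2237) + (-615 + 869)*(-418)) = √((⅓)*(-2237) + (-615 + 869)*(-418)) = √(-2237/3 + 254*(-418)) = √(-2237/3 - 106172) = √(-320753/3) = I*√962259/3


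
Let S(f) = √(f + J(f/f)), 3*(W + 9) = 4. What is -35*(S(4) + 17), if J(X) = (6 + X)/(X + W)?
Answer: -595 - 7*√295/2 ≈ -655.11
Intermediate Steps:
W = -23/3 (W = -9 + (⅓)*4 = -9 + 4/3 = -23/3 ≈ -7.6667)
J(X) = (6 + X)/(-23/3 + X) (J(X) = (6 + X)/(X - 23/3) = (6 + X)/(-23/3 + X))
S(f) = √(-21/20 + f) (S(f) = √(f + 3*(6 + f/f)/(-23 + 3*(f/f))) = √(f + 3*(6 + 1)/(-23 + 3*1)) = √(f + 3*7/(-23 + 3)) = √(f + 3*7/(-20)) = √(f + 3*(-1/20)*7) = √(f - 21/20) = √(-21/20 + f))
-35*(S(4) + 17) = -35*(√(-105 + 100*4)/10 + 17) = -35*(√(-105 + 400)/10 + 17) = -35*(√295/10 + 17) = -35*(17 + √295/10) = -595 - 7*√295/2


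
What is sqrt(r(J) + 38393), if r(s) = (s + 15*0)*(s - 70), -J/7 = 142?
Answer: sqrt(1096009) ≈ 1046.9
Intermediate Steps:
J = -994 (J = -7*142 = -994)
r(s) = s*(-70 + s) (r(s) = (s + 0)*(-70 + s) = s*(-70 + s))
sqrt(r(J) + 38393) = sqrt(-994*(-70 - 994) + 38393) = sqrt(-994*(-1064) + 38393) = sqrt(1057616 + 38393) = sqrt(1096009)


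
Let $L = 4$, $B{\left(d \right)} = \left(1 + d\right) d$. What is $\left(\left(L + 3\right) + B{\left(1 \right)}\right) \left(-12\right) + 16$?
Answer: $-92$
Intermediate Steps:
$B{\left(d \right)} = d \left(1 + d\right)$
$\left(\left(L + 3\right) + B{\left(1 \right)}\right) \left(-12\right) + 16 = \left(\left(4 + 3\right) + 1 \left(1 + 1\right)\right) \left(-12\right) + 16 = \left(7 + 1 \cdot 2\right) \left(-12\right) + 16 = \left(7 + 2\right) \left(-12\right) + 16 = 9 \left(-12\right) + 16 = -108 + 16 = -92$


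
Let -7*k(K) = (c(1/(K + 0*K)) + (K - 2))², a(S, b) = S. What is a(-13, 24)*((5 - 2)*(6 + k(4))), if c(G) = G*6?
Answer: -663/4 ≈ -165.75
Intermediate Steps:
c(G) = 6*G
k(K) = -(-2 + K + 6/K)²/7 (k(K) = -(6/(K + 0*K) + (K - 2))²/7 = -(6/(K + 0) + (-2 + K))²/7 = -(6/K + (-2 + K))²/7 = -(-2 + K + 6/K)²/7)
a(-13, 24)*((5 - 2)*(6 + k(4))) = -13*(5 - 2)*(6 - ⅐*(6 + 4*(-2 + 4))²/4²) = -39*(6 - ⅐*1/16*(6 + 4*2)²) = -39*(6 - ⅐*1/16*(6 + 8)²) = -39*(6 - ⅐*1/16*14²) = -39*(6 - ⅐*1/16*196) = -39*(6 - 7/4) = -39*17/4 = -13*51/4 = -663/4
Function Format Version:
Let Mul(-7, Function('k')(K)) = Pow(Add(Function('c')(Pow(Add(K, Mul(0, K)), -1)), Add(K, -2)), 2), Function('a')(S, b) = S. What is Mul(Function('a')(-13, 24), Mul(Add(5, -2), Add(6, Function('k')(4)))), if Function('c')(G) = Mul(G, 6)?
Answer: Rational(-663, 4) ≈ -165.75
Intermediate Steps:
Function('c')(G) = Mul(6, G)
Function('k')(K) = Mul(Rational(-1, 7), Pow(Add(-2, K, Mul(6, Pow(K, -1))), 2)) (Function('k')(K) = Mul(Rational(-1, 7), Pow(Add(Mul(6, Pow(Add(K, Mul(0, K)), -1)), Add(K, -2)), 2)) = Mul(Rational(-1, 7), Pow(Add(Mul(6, Pow(Add(K, 0), -1)), Add(-2, K)), 2)) = Mul(Rational(-1, 7), Pow(Add(Mul(6, Pow(K, -1)), Add(-2, K)), 2)) = Mul(Rational(-1, 7), Pow(Add(-2, K, Mul(6, Pow(K, -1))), 2)))
Mul(Function('a')(-13, 24), Mul(Add(5, -2), Add(6, Function('k')(4)))) = Mul(-13, Mul(Add(5, -2), Add(6, Mul(Rational(-1, 7), Pow(4, -2), Pow(Add(6, Mul(4, Add(-2, 4))), 2))))) = Mul(-13, Mul(3, Add(6, Mul(Rational(-1, 7), Rational(1, 16), Pow(Add(6, Mul(4, 2)), 2))))) = Mul(-13, Mul(3, Add(6, Mul(Rational(-1, 7), Rational(1, 16), Pow(Add(6, 8), 2))))) = Mul(-13, Mul(3, Add(6, Mul(Rational(-1, 7), Rational(1, 16), Pow(14, 2))))) = Mul(-13, Mul(3, Add(6, Mul(Rational(-1, 7), Rational(1, 16), 196)))) = Mul(-13, Mul(3, Add(6, Rational(-7, 4)))) = Mul(-13, Mul(3, Rational(17, 4))) = Mul(-13, Rational(51, 4)) = Rational(-663, 4)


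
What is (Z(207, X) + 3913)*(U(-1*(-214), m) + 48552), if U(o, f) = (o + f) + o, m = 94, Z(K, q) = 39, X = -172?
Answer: 193940448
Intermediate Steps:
U(o, f) = f + 2*o (U(o, f) = (f + o) + o = f + 2*o)
(Z(207, X) + 3913)*(U(-1*(-214), m) + 48552) = (39 + 3913)*((94 + 2*(-1*(-214))) + 48552) = 3952*((94 + 2*214) + 48552) = 3952*((94 + 428) + 48552) = 3952*(522 + 48552) = 3952*49074 = 193940448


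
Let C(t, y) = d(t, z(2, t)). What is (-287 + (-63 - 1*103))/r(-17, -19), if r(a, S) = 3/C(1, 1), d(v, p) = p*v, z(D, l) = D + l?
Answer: -453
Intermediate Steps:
C(t, y) = t*(2 + t) (C(t, y) = (2 + t)*t = t*(2 + t))
r(a, S) = 1 (r(a, S) = 3/((1*(2 + 1))) = 3/((1*3)) = 3/3 = 3*(⅓) = 1)
(-287 + (-63 - 1*103))/r(-17, -19) = (-287 + (-63 - 1*103))/1 = (-287 + (-63 - 103))*1 = (-287 - 166)*1 = -453*1 = -453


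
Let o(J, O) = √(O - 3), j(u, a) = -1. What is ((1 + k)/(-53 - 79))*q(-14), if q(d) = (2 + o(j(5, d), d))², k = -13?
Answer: (2 + I*√17)²/11 ≈ -1.1818 + 1.4993*I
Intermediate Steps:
o(J, O) = √(-3 + O)
q(d) = (2 + √(-3 + d))²
((1 + k)/(-53 - 79))*q(-14) = ((1 - 13)/(-53 - 79))*(2 + √(-3 - 14))² = (-12/(-132))*(2 + √(-17))² = (-12*(-1/132))*(2 + I*√17)² = (2 + I*√17)²/11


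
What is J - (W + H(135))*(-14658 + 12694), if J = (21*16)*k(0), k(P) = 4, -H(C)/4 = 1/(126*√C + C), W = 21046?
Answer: 650665072664/15741 - 109984*√15/78705 ≈ 4.1336e+7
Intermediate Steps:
H(C) = -4/(C + 126*√C) (H(C) = -4/(126*√C + C) = -4/(C + 126*√C))
J = 1344 (J = (21*16)*4 = 336*4 = 1344)
J - (W + H(135))*(-14658 + 12694) = 1344 - (21046 - 4/(135 + 126*√135))*(-14658 + 12694) = 1344 - (21046 - 4/(135 + 126*(3*√15)))*(-1964) = 1344 - (21046 - 4/(135 + 378*√15))*(-1964) = 1344 - (-41334344 + 7856/(135 + 378*√15)) = 1344 + (41334344 - 7856/(135 + 378*√15)) = 41335688 - 7856/(135 + 378*√15)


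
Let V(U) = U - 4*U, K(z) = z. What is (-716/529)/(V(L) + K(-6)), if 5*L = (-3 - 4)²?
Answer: 3580/93633 ≈ 0.038234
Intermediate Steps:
L = 49/5 (L = (-3 - 4)²/5 = (⅕)*(-7)² = (⅕)*49 = 49/5 ≈ 9.8000)
V(U) = -3*U
(-716/529)/(V(L) + K(-6)) = (-716/529)/(-3*49/5 - 6) = (-716*1/529)/(-147/5 - 6) = -716/(529*(-177/5)) = -716/529*(-5/177) = 3580/93633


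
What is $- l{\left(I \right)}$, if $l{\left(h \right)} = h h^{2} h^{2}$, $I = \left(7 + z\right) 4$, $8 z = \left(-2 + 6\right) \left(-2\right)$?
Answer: $-7962624$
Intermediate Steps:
$z = -1$ ($z = \frac{\left(-2 + 6\right) \left(-2\right)}{8} = \frac{4 \left(-2\right)}{8} = \frac{1}{8} \left(-8\right) = -1$)
$I = 24$ ($I = \left(7 - 1\right) 4 = 6 \cdot 4 = 24$)
$l{\left(h \right)} = h^{5}$ ($l{\left(h \right)} = h^{3} h^{2} = h^{5}$)
$- l{\left(I \right)} = - 24^{5} = \left(-1\right) 7962624 = -7962624$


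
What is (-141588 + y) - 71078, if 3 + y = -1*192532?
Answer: -405201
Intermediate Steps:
y = -192535 (y = -3 - 1*192532 = -3 - 192532 = -192535)
(-141588 + y) - 71078 = (-141588 - 192535) - 71078 = -334123 - 71078 = -405201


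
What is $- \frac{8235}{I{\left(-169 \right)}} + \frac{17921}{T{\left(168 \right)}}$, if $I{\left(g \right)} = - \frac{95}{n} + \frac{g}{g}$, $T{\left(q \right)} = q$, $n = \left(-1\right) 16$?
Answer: $- \frac{6715483}{6216} \approx -1080.4$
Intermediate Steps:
$n = -16$
$I{\left(g \right)} = \frac{111}{16}$ ($I{\left(g \right)} = - \frac{95}{-16} + \frac{g}{g} = \left(-95\right) \left(- \frac{1}{16}\right) + 1 = \frac{95}{16} + 1 = \frac{111}{16}$)
$- \frac{8235}{I{\left(-169 \right)}} + \frac{17921}{T{\left(168 \right)}} = - \frac{8235}{\frac{111}{16}} + \frac{17921}{168} = \left(-8235\right) \frac{16}{111} + 17921 \cdot \frac{1}{168} = - \frac{43920}{37} + \frac{17921}{168} = - \frac{6715483}{6216}$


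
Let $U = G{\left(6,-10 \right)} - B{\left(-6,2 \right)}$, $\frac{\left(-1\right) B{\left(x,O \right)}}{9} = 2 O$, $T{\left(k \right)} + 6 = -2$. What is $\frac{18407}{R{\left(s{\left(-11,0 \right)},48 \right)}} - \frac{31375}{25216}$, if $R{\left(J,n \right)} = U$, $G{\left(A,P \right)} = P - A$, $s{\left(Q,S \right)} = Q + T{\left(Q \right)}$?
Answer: $\frac{115880853}{126080} \approx 919.11$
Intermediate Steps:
$T{\left(k \right)} = -8$ ($T{\left(k \right)} = -6 - 2 = -8$)
$B{\left(x,O \right)} = - 18 O$ ($B{\left(x,O \right)} = - 9 \cdot 2 O = - 18 O$)
$s{\left(Q,S \right)} = -8 + Q$ ($s{\left(Q,S \right)} = Q - 8 = -8 + Q$)
$U = 20$ ($U = \left(-10 - 6\right) - \left(-18\right) 2 = \left(-10 - 6\right) - -36 = -16 + 36 = 20$)
$R{\left(J,n \right)} = 20$
$\frac{18407}{R{\left(s{\left(-11,0 \right)},48 \right)}} - \frac{31375}{25216} = \frac{18407}{20} - \frac{31375}{25216} = \frac{115880853}{126080}$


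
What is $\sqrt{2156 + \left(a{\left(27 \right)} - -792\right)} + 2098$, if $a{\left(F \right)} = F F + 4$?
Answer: $2098 + 3 \sqrt{409} \approx 2158.7$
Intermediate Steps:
$a{\left(F \right)} = 4 + F^{2}$ ($a{\left(F \right)} = F^{2} + 4 = 4 + F^{2}$)
$\sqrt{2156 + \left(a{\left(27 \right)} - -792\right)} + 2098 = \sqrt{2156 + \left(\left(4 + 27^{2}\right) - -792\right)} + 2098 = \sqrt{2156 + \left(\left(4 + 729\right) + 792\right)} + 2098 = \sqrt{2156 + \left(733 + 792\right)} + 2098 = \sqrt{2156 + 1525} + 2098 = \sqrt{3681} + 2098 = 3 \sqrt{409} + 2098 = 2098 + 3 \sqrt{409}$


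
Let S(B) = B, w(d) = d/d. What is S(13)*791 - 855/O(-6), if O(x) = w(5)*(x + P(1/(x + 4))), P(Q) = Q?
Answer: 135389/13 ≈ 10415.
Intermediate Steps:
w(d) = 1
O(x) = x + 1/(4 + x) (O(x) = 1*(x + 1/(x + 4)) = 1*(x + 1/(4 + x)) = x + 1/(4 + x))
S(13)*791 - 855/O(-6) = 13*791 - 855*(4 - 6)/(1 - 6*(4 - 6)) = 10283 - 855*(-2/(1 - 6*(-2))) = 10283 - 855*(-2/(1 + 12)) = 10283 - 855/((-½*13)) = 10283 - 855/(-13/2) = 10283 - 855*(-2/13) = 10283 + 1710/13 = 135389/13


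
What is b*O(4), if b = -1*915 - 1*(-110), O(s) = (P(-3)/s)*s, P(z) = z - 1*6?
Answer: 7245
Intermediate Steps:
P(z) = -6 + z (P(z) = z - 6 = -6 + z)
O(s) = -9 (O(s) = ((-6 - 3)/s)*s = (-9/s)*s = -9)
b = -805 (b = -915 + 110 = -805)
b*O(4) = -805*(-9) = 7245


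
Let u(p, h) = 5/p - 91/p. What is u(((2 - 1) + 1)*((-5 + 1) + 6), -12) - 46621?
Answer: -93285/2 ≈ -46643.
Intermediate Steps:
u(p, h) = -86/p
u(((2 - 1) + 1)*((-5 + 1) + 6), -12) - 46621 = -86*1/(((-5 + 1) + 6)*((2 - 1) + 1)) - 46621 = -86*1/((1 + 1)*(-4 + 6)) - 46621 = -86/(2*2) - 46621 = -86/4 - 46621 = -86*¼ - 46621 = -43/2 - 46621 = -93285/2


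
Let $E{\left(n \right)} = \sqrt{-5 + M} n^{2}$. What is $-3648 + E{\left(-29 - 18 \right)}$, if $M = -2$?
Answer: $-3648 + 2209 i \sqrt{7} \approx -3648.0 + 5844.5 i$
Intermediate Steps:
$E{\left(n \right)} = i \sqrt{7} n^{2}$ ($E{\left(n \right)} = \sqrt{-5 - 2} n^{2} = \sqrt{-7} n^{2} = i \sqrt{7} n^{2}$)
$-3648 + E{\left(-29 - 18 \right)} = -3648 + i \sqrt{7} \left(-29 - 18\right)^{2} = -3648 + i \sqrt{7} \left(-47\right)^{2} = -3648 + i \sqrt{7} \cdot 2209 = -3648 + 2209 i \sqrt{7}$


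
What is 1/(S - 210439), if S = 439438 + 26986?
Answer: 1/255985 ≈ 3.9065e-6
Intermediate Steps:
S = 466424
1/(S - 210439) = 1/(466424 - 210439) = 1/255985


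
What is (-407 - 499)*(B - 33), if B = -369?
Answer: 364212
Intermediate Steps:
(-407 - 499)*(B - 33) = (-407 - 499)*(-369 - 33) = -906*(-402) = 364212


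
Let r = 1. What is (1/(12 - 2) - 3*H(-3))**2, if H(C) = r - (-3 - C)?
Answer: 841/100 ≈ 8.4100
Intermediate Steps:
H(C) = 4 + C (H(C) = 1 - (-3 - C) = 1 + (3 + C) = 4 + C)
(1/(12 - 2) - 3*H(-3))**2 = (1/(12 - 2) - 3*(4 - 3))**2 = (1/10 - 3*1)**2 = (1/10 - 3)**2 = (-29/10)**2 = 841/100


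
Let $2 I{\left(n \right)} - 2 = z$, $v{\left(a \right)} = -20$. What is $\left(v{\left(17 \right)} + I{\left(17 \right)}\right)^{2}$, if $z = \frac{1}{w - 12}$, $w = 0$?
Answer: $\frac{208849}{576} \approx 362.58$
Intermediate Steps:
$z = - \frac{1}{12}$ ($z = \frac{1}{0 - 12} = \frac{1}{-12} = - \frac{1}{12} \approx -0.083333$)
$I{\left(n \right)} = \frac{23}{24}$ ($I{\left(n \right)} = 1 + \frac{1}{2} \left(- \frac{1}{12}\right) = 1 - \frac{1}{24} = \frac{23}{24}$)
$\left(v{\left(17 \right)} + I{\left(17 \right)}\right)^{2} = \left(-20 + \frac{23}{24}\right)^{2} = \left(- \frac{457}{24}\right)^{2} = \frac{208849}{576}$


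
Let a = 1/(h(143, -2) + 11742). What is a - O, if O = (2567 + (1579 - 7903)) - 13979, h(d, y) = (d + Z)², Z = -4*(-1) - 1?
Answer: 586316689/33058 ≈ 17736.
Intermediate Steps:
Z = 3 (Z = 4 - 1 = 3)
h(d, y) = (3 + d)² (h(d, y) = (d + 3)² = (3 + d)²)
O = -17736 (O = (2567 - 6324) - 13979 = -3757 - 13979 = -17736)
a = 1/33058 (a = 1/((3 + 143)² + 11742) = 1/(146² + 11742) = 1/(21316 + 11742) = 1/33058 ≈ 3.0250e-5)
a - O = 1/33058 - 1*(-17736) = 1/33058 + 17736 = 586316689/33058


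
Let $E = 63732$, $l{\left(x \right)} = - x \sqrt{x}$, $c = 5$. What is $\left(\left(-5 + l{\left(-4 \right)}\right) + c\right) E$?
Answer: $509856 i \approx 5.0986 \cdot 10^{5} i$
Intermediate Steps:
$l{\left(x \right)} = - x^{\frac{3}{2}}$
$\left(\left(-5 + l{\left(-4 \right)}\right) + c\right) E = \left(\left(-5 - \left(-4\right)^{\frac{3}{2}}\right) + 5\right) 63732 = \left(\left(-5 - - 8 i\right) + 5\right) 63732 = \left(\left(-5 + 8 i\right) + 5\right) 63732 = 8 i 63732 = 509856 i$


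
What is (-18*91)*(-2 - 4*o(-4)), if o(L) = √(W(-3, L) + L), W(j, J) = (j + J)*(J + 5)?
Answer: 3276 + 6552*I*√11 ≈ 3276.0 + 21731.0*I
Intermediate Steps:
W(j, J) = (5 + J)*(J + j) (W(j, J) = (J + j)*(5 + J) = (5 + J)*(J + j))
o(L) = √(-15 + L² + 3*L) (o(L) = √((L² + 5*L + 5*(-3) + L*(-3)) + L) = √((L² + 5*L - 15 - 3*L) + L) = √((-15 + L² + 2*L) + L) = √(-15 + L² + 3*L))
(-18*91)*(-2 - 4*o(-4)) = (-18*91)*(-2 - 4*√(-15 + (-4)² + 3*(-4))) = -1638*(-2 - 4*√(-15 + 16 - 12)) = -1638*(-2 - 4*I*√11) = 3276 + 6552*I*√11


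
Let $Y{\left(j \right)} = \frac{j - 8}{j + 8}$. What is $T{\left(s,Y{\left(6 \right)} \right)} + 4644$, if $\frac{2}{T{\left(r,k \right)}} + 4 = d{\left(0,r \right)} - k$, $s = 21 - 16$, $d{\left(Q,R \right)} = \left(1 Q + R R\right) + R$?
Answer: $\frac{849866}{183} \approx 4644.1$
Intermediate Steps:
$Y{\left(j \right)} = \frac{-8 + j}{8 + j}$
$d{\left(Q,R \right)} = Q + R + R^{2}$ ($d{\left(Q,R \right)} = \left(Q + R^{2}\right) + R = Q + R + R^{2}$)
$s = 5$
$T{\left(r,k \right)} = \frac{2}{-4 + r + r^{2} - k}$ ($T{\left(r,k \right)} = \frac{2}{-4 - \left(k - r - r^{2}\right)} = \frac{2}{-4 + \left(r + r^{2} - k\right)} = \frac{2}{-4 + r + r^{2} - k}$)
$T{\left(s,Y{\left(6 \right)} \right)} + 4644 = \frac{2}{-4 + 5 + 5^{2} - \frac{-8 + 6}{8 + 6}} + 4644 = \frac{2}{-4 + 5 + 25 - \frac{1}{14} \left(-2\right)} + 4644 = \frac{2}{-4 + 5 + 25 - - \frac{1}{7}} + 4644 = \frac{2}{-4 + 5 + 25 + \frac{1}{7}} + 4644 = \frac{2}{\frac{183}{7}} + 4644 = 2 \cdot \frac{7}{183} + 4644 = \frac{14}{183} + 4644 = \frac{849866}{183}$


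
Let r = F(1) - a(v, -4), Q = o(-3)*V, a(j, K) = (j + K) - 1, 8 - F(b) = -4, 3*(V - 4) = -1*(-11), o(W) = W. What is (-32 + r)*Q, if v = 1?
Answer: 368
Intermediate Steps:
V = 23/3 (V = 4 + (-1*(-11))/3 = 4 + (⅓)*11 = 4 + 11/3 = 23/3 ≈ 7.6667)
F(b) = 12 (F(b) = 8 - 1*(-4) = 8 + 4 = 12)
a(j, K) = -1 + K + j (a(j, K) = (K + j) - 1 = -1 + K + j)
Q = -23 (Q = -3*23/3 = -23)
r = 16 (r = 12 - (-1 - 4 + 1) = 12 - 1*(-4) = 12 + 4 = 16)
(-32 + r)*Q = (-32 + 16)*(-23) = -16*(-23) = 368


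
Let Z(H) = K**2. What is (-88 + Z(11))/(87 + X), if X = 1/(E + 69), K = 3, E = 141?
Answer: -16590/18271 ≈ -0.90800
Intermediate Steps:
Z(H) = 9 (Z(H) = 3**2 = 9)
X = 1/210 (X = 1/(141 + 69) = 1/210 ≈ 0.0047619)
(-88 + Z(11))/(87 + X) = (-88 + 9)/(87 + 1/210) = -79/(18271/210) = (210/18271)*(-79) = -16590/18271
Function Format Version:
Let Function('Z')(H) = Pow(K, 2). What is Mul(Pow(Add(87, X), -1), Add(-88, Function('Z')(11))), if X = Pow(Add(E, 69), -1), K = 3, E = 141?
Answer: Rational(-16590, 18271) ≈ -0.90800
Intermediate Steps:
Function('Z')(H) = 9 (Function('Z')(H) = Pow(3, 2) = 9)
X = Rational(1, 210) (X = Pow(Add(141, 69), -1) = Pow(210, -1) = Rational(1, 210) ≈ 0.0047619)
Mul(Pow(Add(87, X), -1), Add(-88, Function('Z')(11))) = Mul(Pow(Add(87, Rational(1, 210)), -1), Add(-88, 9)) = Mul(Pow(Rational(18271, 210), -1), -79) = Mul(Rational(210, 18271), -79) = Rational(-16590, 18271)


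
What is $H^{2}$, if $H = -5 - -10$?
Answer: $25$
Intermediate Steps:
$H = 5$ ($H = -5 + 10 = 5$)
$H^{2} = 5^{2} = 25$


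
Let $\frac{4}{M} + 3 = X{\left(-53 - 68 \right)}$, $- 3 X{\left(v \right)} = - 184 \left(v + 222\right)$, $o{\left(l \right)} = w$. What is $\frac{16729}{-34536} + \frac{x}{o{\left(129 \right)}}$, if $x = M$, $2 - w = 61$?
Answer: $- \frac{18334143757}{37848865800} \approx -0.4844$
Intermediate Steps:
$w = -59$ ($w = 2 - 61 = -59$)
$o{\left(l \right)} = -59$
$X{\left(v \right)} = 13616 + \frac{184 v}{3}$ ($X{\left(v \right)} = - \frac{\left(-184\right) \left(v + 222\right)}{3} = - \frac{\left(-184\right) \left(222 + v\right)}{3} = - \frac{-40848 - 184 v}{3} = 13616 + \frac{184 v}{3}$)
$M = \frac{12}{18575}$ ($M = \frac{4}{-3 + \left(13616 + \frac{184 \left(-53 - 68\right)}{3}\right)} = \frac{4}{-3 + \left(13616 + \frac{184}{3} \left(-121\right)\right)} = \frac{4}{-3 + \left(13616 - \frac{22264}{3}\right)} = \frac{4}{-3 + \frac{18584}{3}} = \frac{4}{\frac{18575}{3}} = 4 \cdot \frac{3}{18575} = \frac{12}{18575} \approx 0.00064603$)
$x = \frac{12}{18575} \approx 0.00064603$
$\frac{16729}{-34536} + \frac{x}{o{\left(129 \right)}} = \frac{16729}{-34536} + \frac{12}{18575 \left(-59\right)} = 16729 \left(- \frac{1}{34536}\right) + \frac{12}{18575} \left(- \frac{1}{59}\right) = - \frac{16729}{34536} - \frac{12}{1095925} = - \frac{18334143757}{37848865800}$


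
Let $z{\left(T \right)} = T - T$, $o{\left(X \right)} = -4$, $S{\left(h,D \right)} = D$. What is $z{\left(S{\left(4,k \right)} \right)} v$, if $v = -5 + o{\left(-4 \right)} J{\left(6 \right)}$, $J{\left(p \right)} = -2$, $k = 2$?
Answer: $0$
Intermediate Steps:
$z{\left(T \right)} = 0$
$v = 3$ ($v = -5 - -8 = -5 + 8 = 3$)
$z{\left(S{\left(4,k \right)} \right)} v = 0 \cdot 3 = 0$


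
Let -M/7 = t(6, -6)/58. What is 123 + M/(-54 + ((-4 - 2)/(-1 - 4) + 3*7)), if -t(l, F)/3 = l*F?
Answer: 189681/1537 ≈ 123.41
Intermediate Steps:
t(l, F) = -3*F*l (t(l, F) = -3*l*F = -3*F*l)
M = -378/29 (M = -7*(-3*(-6)*6)/58 = -756/58 = -7*54/29 = -378/29 ≈ -13.034)
123 + M/(-54 + ((-4 - 2)/(-1 - 4) + 3*7)) = 123 - 378/29/(-54 + ((-4 - 2)/(-1 - 4) + 3*7)) = 123 - 378/29/(-54 + (-6/(-5) + 21)) = 123 - 378/29/(-54 + (-6*(-⅕) + 21)) = 123 - 378/29/(-54 + (6/5 + 21)) = 123 - 378/29/(-54 + 111/5) = 123 - 378/29/(-159/5) = 123 - 5/159*(-378/29) = 123 + 630/1537 = 189681/1537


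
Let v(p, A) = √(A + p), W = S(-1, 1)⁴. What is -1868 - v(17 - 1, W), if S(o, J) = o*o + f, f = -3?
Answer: -1868 - 4*√2 ≈ -1873.7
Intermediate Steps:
S(o, J) = -3 + o² (S(o, J) = o*o - 3 = o² - 3 = -3 + o²)
W = 16 (W = (-3 + (-1)²)⁴ = (-3 + 1)⁴ = (-2)⁴ = 16)
-1868 - v(17 - 1, W) = -1868 - √(16 + (17 - 1)) = -1868 - √(16 + 16) = -1868 - √32 = -1868 - 4*√2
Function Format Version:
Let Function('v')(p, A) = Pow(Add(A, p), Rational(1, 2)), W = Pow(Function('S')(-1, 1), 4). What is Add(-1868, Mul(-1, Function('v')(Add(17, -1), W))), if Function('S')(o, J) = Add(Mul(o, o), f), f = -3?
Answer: Add(-1868, Mul(-4, Pow(2, Rational(1, 2)))) ≈ -1873.7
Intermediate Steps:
Function('S')(o, J) = Add(-3, Pow(o, 2)) (Function('S')(o, J) = Add(Mul(o, o), -3) = Add(Pow(o, 2), -3) = Add(-3, Pow(o, 2)))
W = 16 (W = Pow(Add(-3, Pow(-1, 2)), 4) = Pow(Add(-3, 1), 4) = Pow(-2, 4) = 16)
Add(-1868, Mul(-1, Function('v')(Add(17, -1), W))) = Add(-1868, Mul(-1, Pow(Add(16, Add(17, -1)), Rational(1, 2)))) = Add(-1868, Mul(-1, Pow(Add(16, 16), Rational(1, 2)))) = Add(-1868, Mul(-1, Pow(32, Rational(1, 2)))) = Add(-1868, Mul(-1, Mul(4, Pow(2, Rational(1, 2))))) = Add(-1868, Mul(-4, Pow(2, Rational(1, 2))))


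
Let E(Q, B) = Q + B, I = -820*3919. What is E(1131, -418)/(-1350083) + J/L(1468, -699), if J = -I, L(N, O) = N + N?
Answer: 1084649408443/990960922 ≈ 1094.5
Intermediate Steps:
I = -3213580
L(N, O) = 2*N
J = 3213580 (J = -1*(-3213580) = 3213580)
E(Q, B) = B + Q
E(1131, -418)/(-1350083) + J/L(1468, -699) = (-418 + 1131)/(-1350083) + 3213580/((2*1468)) = 713*(-1/1350083) + 3213580/2936 = -713/1350083 + 3213580*(1/2936) = -713/1350083 + 803395/734 = 1084649408443/990960922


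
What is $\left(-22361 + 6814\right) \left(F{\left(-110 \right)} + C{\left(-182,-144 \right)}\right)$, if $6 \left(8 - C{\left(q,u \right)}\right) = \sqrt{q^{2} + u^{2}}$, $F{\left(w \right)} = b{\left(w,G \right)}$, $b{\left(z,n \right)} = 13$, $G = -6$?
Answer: $-326487 + \frac{15547 \sqrt{13465}}{3} \approx 2.7486 \cdot 10^{5}$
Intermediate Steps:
$F{\left(w \right)} = 13$
$C{\left(q,u \right)} = 8 - \frac{\sqrt{q^{2} + u^{2}}}{6}$
$\left(-22361 + 6814\right) \left(F{\left(-110 \right)} + C{\left(-182,-144 \right)}\right) = \left(-22361 + 6814\right) \left(13 + \left(8 - \frac{\sqrt{\left(-182\right)^{2} + \left(-144\right)^{2}}}{6}\right)\right) = - 15547 \left(13 + \left(8 - \frac{\sqrt{33124 + 20736}}{6}\right)\right) = - 15547 \left(13 + \left(8 - \frac{\sqrt{53860}}{6}\right)\right) = - 15547 \left(13 + \left(8 - \frac{2 \sqrt{13465}}{6}\right)\right) = - 15547 \left(13 + \left(8 - \frac{\sqrt{13465}}{3}\right)\right) = - 15547 \left(21 - \frac{\sqrt{13465}}{3}\right) = -326487 + \frac{15547 \sqrt{13465}}{3}$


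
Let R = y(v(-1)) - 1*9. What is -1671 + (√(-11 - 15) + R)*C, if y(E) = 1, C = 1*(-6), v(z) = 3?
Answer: -1623 - 6*I*√26 ≈ -1623.0 - 30.594*I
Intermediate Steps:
C = -6
R = -8 (R = 1 - 1*9 = 1 - 9 = -8)
-1671 + (√(-11 - 15) + R)*C = -1671 + (√(-11 - 15) - 8)*(-6) = -1671 + (√(-26) - 8)*(-6) = -1671 + (I*√26 - 8)*(-6) = -1671 + (-8 + I*√26)*(-6) = -1671 + (48 - 6*I*√26) = -1623 - 6*I*√26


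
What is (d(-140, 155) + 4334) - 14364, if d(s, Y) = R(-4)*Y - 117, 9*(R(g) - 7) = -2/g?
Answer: -162961/18 ≈ -9053.4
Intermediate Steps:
R(g) = 7 - 2/(9*g) (R(g) = 7 + (-2/g)/9 = 7 - 2/(9*g))
d(s, Y) = -117 + 127*Y/18 (d(s, Y) = (7 - 2/9/(-4))*Y - 117 = (7 - 2/9*(-¼))*Y - 117 = (7 + 1/18)*Y - 117 = 127*Y/18 - 117 = -117 + 127*Y/18)
(d(-140, 155) + 4334) - 14364 = ((-117 + (127/18)*155) + 4334) - 14364 = ((-117 + 19685/18) + 4334) - 14364 = (17579/18 + 4334) - 14364 = 95591/18 - 14364 = -162961/18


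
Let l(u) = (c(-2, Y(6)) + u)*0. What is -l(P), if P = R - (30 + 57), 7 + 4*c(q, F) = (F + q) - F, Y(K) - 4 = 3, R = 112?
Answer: 0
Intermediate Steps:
Y(K) = 7 (Y(K) = 4 + 3 = 7)
c(q, F) = -7/4 + q/4 (c(q, F) = -7/4 + ((F + q) - F)/4 = -7/4 + q/4)
P = 25 (P = 112 - (30 + 57) = 112 - 1*87 = 112 - 87 = 25)
l(u) = 0 (l(u) = ((-7/4 + (¼)*(-2)) + u)*0 = ((-7/4 - ½) + u)*0 = (-9/4 + u)*0 = 0)
-l(P) = -1*0 = 0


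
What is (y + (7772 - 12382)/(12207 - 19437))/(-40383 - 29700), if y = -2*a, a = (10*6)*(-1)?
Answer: -87221/50670009 ≈ -0.0017214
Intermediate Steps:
a = -60 (a = 60*(-1) = -60)
y = 120 (y = -2*(-60) = 120)
(y + (7772 - 12382)/(12207 - 19437))/(-40383 - 29700) = (120 + (7772 - 12382)/(12207 - 19437))/(-40383 - 29700) = (120 - 4610/(-7230))/(-70083) = (120 - 4610*(-1/7230))*(-1/70083) = (120 + 461/723)*(-1/70083) = (87221/723)*(-1/70083) = -87221/50670009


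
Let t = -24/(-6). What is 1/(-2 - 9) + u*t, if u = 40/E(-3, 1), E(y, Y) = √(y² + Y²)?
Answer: -1/11 + 16*√10 ≈ 50.506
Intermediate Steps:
t = 4 (t = -24*(-⅙) = 4)
E(y, Y) = √(Y² + y²)
u = 4*√10 (u = 40/(√(1² + (-3)²)) = 40/(√(1 + 9)) = 40/(√10) = 40*(√10/10) = 4*√10 ≈ 12.649)
1/(-2 - 9) + u*t = 1/(-2 - 9) + (4*√10)*4 = 1/(-11) + 16*√10 = -1/11 + 16*√10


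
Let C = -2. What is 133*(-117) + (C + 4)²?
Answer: -15557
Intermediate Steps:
133*(-117) + (C + 4)² = 133*(-117) + (-2 + 4)² = -15561 + 2² = -15561 + 4 = -15557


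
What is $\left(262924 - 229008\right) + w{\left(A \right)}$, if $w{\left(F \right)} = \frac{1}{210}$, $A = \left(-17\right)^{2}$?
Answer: $\frac{7122361}{210} \approx 33916.0$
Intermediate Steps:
$A = 289$
$w{\left(F \right)} = \frac{1}{210}$
$\left(262924 - 229008\right) + w{\left(A \right)} = \left(262924 - 229008\right) + \frac{1}{210} = 33916 + \frac{1}{210} = \frac{7122361}{210}$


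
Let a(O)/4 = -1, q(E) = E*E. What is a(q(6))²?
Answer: 16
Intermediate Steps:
q(E) = E²
a(O) = -4 (a(O) = 4*(-1) = -4)
a(q(6))² = (-4)² = 16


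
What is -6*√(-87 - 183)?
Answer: -18*I*√30 ≈ -98.59*I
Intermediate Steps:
-6*√(-87 - 183) = -18*I*√30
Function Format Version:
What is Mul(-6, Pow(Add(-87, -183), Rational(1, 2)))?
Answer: Mul(-18, I, Pow(30, Rational(1, 2))) ≈ Mul(-98.590, I)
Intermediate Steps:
Mul(-6, Pow(Add(-87, -183), Rational(1, 2))) = Mul(-6, Pow(-270, Rational(1, 2))) = Mul(-6, Mul(3, I, Pow(30, Rational(1, 2)))) = Mul(-18, I, Pow(30, Rational(1, 2)))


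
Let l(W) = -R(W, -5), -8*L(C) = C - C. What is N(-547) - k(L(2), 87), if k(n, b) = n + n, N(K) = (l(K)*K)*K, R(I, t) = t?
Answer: 1496045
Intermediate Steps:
L(C) = 0 (L(C) = -(C - C)/8 = -⅛*0 = 0)
l(W) = 5 (l(W) = -1*(-5) = 5)
N(K) = 5*K² (N(K) = (5*K)*K = 5*K²)
k(n, b) = 2*n
N(-547) - k(L(2), 87) = 5*(-547)² - 2*0 = 5*299209 - 1*0 = 1496045 + 0 = 1496045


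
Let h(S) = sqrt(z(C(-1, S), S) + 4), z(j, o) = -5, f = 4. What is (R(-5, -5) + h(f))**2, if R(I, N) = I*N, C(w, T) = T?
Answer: (25 + I)**2 ≈ 624.0 + 50.0*I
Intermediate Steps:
h(S) = I (h(S) = sqrt(-5 + 4) = sqrt(-1) = I)
(R(-5, -5) + h(f))**2 = (-5*(-5) + I)**2 = (25 + I)**2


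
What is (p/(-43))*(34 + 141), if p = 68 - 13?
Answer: -9625/43 ≈ -223.84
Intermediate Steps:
p = 55
(p/(-43))*(34 + 141) = (55/(-43))*(34 + 141) = (55*(-1/43))*175 = -55/43*175 = -9625/43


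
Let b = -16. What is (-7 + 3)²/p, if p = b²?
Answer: 1/16 ≈ 0.062500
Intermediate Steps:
p = 256 (p = (-16)² = 256)
(-7 + 3)²/p = (-7 + 3)²/256 = (-4)²*(1/256) = 16*(1/256) = 1/16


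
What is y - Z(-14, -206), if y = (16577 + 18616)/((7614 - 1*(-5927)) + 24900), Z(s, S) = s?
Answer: 573367/38441 ≈ 14.916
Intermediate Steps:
y = 35193/38441 (y = 35193/((7614 + 5927) + 24900) = 35193/(13541 + 24900) = 35193/38441 ≈ 0.91551)
y - Z(-14, -206) = 35193/38441 - 1*(-14) = 35193/38441 + 14 = 573367/38441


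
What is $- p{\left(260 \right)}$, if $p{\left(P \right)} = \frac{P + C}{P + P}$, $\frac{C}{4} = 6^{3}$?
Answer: $- \frac{281}{130} \approx -2.1615$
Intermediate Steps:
$C = 864$ ($C = 4 \cdot 6^{3} = 4 \cdot 216 = 864$)
$p{\left(P \right)} = \frac{864 + P}{2 P}$ ($p{\left(P \right)} = \frac{P + 864}{P + P} = \frac{864 + P}{2 P}$)
$- p{\left(260 \right)} = - \frac{864 + 260}{2 \cdot 260} = - \frac{1124}{2 \cdot 260} = \left(-1\right) \frac{281}{130} = - \frac{281}{130}$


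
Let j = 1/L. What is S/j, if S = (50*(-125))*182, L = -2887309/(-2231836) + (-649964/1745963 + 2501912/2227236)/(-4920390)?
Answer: -392758359110590559639962556875/266896634099709607134867 ≈ -1.4716e+6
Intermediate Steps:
L = 6905641478867526323340001/5337932681994192142697340 (L = -2887309*(-1/2231836) + (-649964*1/1745963 + 2501912*(1/2227236))*(-1/4920390) = 2887309/2231836 + (-649964/1745963 + 625478/556809)*(-1/4920390) = 2887309/2231836 + (730155640438/972167912067)*(-1/4920390) = 2887309/2231836 - 365077820219/2391722636427673065 = 6905641478867526323340001/5337932681994192142697340 ≈ 1.2937)
j = 5337932681994192142697340/6905641478867526323340001 (j = 1/(6905641478867526323340001/5337932681994192142697340) = 5337932681994192142697340/6905641478867526323340001 ≈ 0.77298)
S = -1137500 (S = -6250*182 = -1137500)
S/j = -1137500/5337932681994192142697340/6905641478867526323340001 = -1137500*6905641478867526323340001/5337932681994192142697340 = -392758359110590559639962556875/266896634099709607134867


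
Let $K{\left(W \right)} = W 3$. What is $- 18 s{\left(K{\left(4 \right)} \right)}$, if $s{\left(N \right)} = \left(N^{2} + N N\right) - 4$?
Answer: $-5112$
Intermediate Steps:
$K{\left(W \right)} = 3 W$
$s{\left(N \right)} = -4 + 2 N^{2}$ ($s{\left(N \right)} = \left(N^{2} + N^{2}\right) - 4 = 2 N^{2} - 4 = -4 + 2 N^{2}$)
$- 18 s{\left(K{\left(4 \right)} \right)} = - 18 \left(-4 + 2 \left(3 \cdot 4\right)^{2}\right) = - 18 \left(-4 + 2 \cdot 12^{2}\right) = - 18 \left(-4 + 2 \cdot 144\right) = - 18 \left(-4 + 288\right) = \left(-18\right) 284 = -5112$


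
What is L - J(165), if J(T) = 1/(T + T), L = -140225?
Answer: -46274251/330 ≈ -1.4023e+5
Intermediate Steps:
J(T) = 1/(2*T)
L - J(165) = -140225 - 1/(2*165) = -140225 - 1*1/330 = -140225 - 1/330 = -46274251/330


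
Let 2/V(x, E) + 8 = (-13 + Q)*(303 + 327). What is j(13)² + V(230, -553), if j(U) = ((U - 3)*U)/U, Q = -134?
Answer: 4630899/46309 ≈ 100.00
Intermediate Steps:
V(x, E) = -1/46309 (V(x, E) = 2/(-8 + (-13 - 134)*(303 + 327)) = 2/(-8 - 147*630) = 2/(-8 - 92610) = 2/(-92618) = 2*(-1/92618) = -1/46309)
j(U) = -3 + U (j(U) = ((-3 + U)*U)/U = (U*(-3 + U))/U = -3 + U)
j(13)² + V(230, -553) = (-3 + 13)² - 1/46309 = 10² - 1/46309 = 100 - 1/46309 = 4630899/46309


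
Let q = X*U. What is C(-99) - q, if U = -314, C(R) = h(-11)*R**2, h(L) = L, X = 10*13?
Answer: -66991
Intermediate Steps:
X = 130
C(R) = -11*R**2
q = -40820 (q = 130*(-314) = -40820)
C(-99) - q = -11*(-99)**2 - 1*(-40820) = -11*9801 + 40820 = -107811 + 40820 = -66991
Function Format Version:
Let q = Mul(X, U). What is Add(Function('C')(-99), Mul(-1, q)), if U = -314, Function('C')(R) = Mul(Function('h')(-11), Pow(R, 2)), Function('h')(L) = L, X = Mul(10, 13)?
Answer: -66991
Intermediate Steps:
X = 130
Function('C')(R) = Mul(-11, Pow(R, 2))
q = -40820 (q = Mul(130, -314) = -40820)
Add(Function('C')(-99), Mul(-1, q)) = Add(Mul(-11, Pow(-99, 2)), Mul(-1, -40820)) = Add(Mul(-11, 9801), 40820) = Add(-107811, 40820) = -66991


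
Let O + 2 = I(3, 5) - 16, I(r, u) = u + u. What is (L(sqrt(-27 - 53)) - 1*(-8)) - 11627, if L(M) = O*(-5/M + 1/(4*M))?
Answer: -11619 - 19*I*sqrt(5)/10 ≈ -11619.0 - 4.2485*I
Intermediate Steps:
I(r, u) = 2*u
O = -8 (O = -2 + (2*5 - 16) = -2 + (10 - 16) = -2 - 6 = -8)
L(M) = 38/M (L(M) = -8*(-5/M + 1/(4*M)) = -(-38)/M = 38/M)
(L(sqrt(-27 - 53)) - 1*(-8)) - 11627 = (38/(sqrt(-27 - 53)) - 1*(-8)) - 11627 = (38/(sqrt(-80)) + 8) - 11627 = (38/((4*I*sqrt(5))) + 8) - 11627 = (38*(-I*sqrt(5)/20) + 8) - 11627 = (-19*I*sqrt(5)/10 + 8) - 11627 = (8 - 19*I*sqrt(5)/10) - 11627 = -11619 - 19*I*sqrt(5)/10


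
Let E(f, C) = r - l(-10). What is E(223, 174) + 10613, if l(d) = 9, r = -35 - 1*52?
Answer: 10517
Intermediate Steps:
r = -87 (r = -35 - 52 = -87)
E(f, C) = -96 (E(f, C) = -87 - 1*9 = -87 - 9 = -96)
E(223, 174) + 10613 = -96 + 10613 = 10517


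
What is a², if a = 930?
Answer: 864900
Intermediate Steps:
a² = 930² = 864900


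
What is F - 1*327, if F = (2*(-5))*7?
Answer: -397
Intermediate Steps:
F = -70 (F = -10*7 = -70)
F - 1*327 = -70 - 1*327 = -70 - 327 = -397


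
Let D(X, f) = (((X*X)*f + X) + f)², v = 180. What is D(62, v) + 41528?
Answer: 479088275772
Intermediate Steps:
D(X, f) = (X + f + f*X²)² (D(X, f) = ((X²*f + X) + f)² = ((f*X² + X) + f)² = ((X + f*X²) + f)² = (X + f + f*X²)²)
D(62, v) + 41528 = (62 + 180 + 180*62²)² + 41528 = (62 + 180 + 180*3844)² + 41528 = (62 + 180 + 691920)² + 41528 = 692162² + 41528 = 479088234244 + 41528 = 479088275772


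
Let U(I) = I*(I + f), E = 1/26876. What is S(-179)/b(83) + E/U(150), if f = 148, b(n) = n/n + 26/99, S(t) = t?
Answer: -851570037643/6006786000 ≈ -141.77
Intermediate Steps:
E = 1/26876 ≈ 3.7208e-5
b(n) = 125/99 (b(n) = 1 + 26*(1/99) = 1 + 26/99 = 125/99)
U(I) = I*(148 + I) (U(I) = I*(I + 148) = I*(148 + I))
S(-179)/b(83) + E/U(150) = -179/125/99 + 1/(26876*((150*(148 + 150)))) = -179*99/125 + 1/(26876*((150*298))) = -17721/125 + (1/26876)/44700 = -17721/125 + (1/26876)*(1/44700) = -17721/125 + 1/1201357200 = -851570037643/6006786000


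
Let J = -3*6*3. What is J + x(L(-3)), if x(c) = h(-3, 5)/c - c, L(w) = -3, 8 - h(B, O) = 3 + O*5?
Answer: -133/3 ≈ -44.333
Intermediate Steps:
h(B, O) = 5 - 5*O (h(B, O) = 8 - (3 + O*5) = 8 - (3 + 5*O) = 8 + (-3 - 5*O) = 5 - 5*O)
x(c) = -c - 20/c (x(c) = (5 - 5*5)/c - c = (5 - 25)/c - c = -20/c - c = -c - 20/c)
J = -54 (J = -18*3 = -54)
J + x(L(-3)) = -54 + (-1*(-3) - 20/(-3)) = -54 + (3 - 20*(-⅓)) = -54 + (3 + 20/3) = -54 + 29/3 = -133/3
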